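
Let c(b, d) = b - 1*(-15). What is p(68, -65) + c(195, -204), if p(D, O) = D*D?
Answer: 4834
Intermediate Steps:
c(b, d) = 15 + b (c(b, d) = b + 15 = 15 + b)
p(D, O) = D²
p(68, -65) + c(195, -204) = 68² + (15 + 195) = 4624 + 210 = 4834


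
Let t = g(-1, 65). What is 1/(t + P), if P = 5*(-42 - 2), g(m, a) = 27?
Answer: -1/193 ≈ -0.0051813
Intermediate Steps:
t = 27
P = -220 (P = 5*(-44) = -220)
1/(t + P) = 1/(27 - 220) = 1/(-193) = -1/193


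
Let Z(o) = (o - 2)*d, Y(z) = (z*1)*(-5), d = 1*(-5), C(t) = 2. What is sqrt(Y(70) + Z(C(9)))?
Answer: 5*I*sqrt(14) ≈ 18.708*I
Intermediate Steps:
d = -5
Y(z) = -5*z (Y(z) = z*(-5) = -5*z)
Z(o) = 10 - 5*o (Z(o) = (o - 2)*(-5) = (-2 + o)*(-5) = 10 - 5*o)
sqrt(Y(70) + Z(C(9))) = sqrt(-5*70 + (10 - 5*2)) = sqrt(-350 + (10 - 10)) = sqrt(-350 + 0) = sqrt(-350) = 5*I*sqrt(14)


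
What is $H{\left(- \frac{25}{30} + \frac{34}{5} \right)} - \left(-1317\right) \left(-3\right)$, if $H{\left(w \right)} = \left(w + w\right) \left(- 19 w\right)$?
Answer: $- \frac{2386729}{450} \approx -5303.8$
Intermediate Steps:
$H{\left(w \right)} = - 38 w^{2}$ ($H{\left(w \right)} = 2 w \left(- 19 w\right) = - 38 w^{2}$)
$H{\left(- \frac{25}{30} + \frac{34}{5} \right)} - \left(-1317\right) \left(-3\right) = - 38 \left(- \frac{25}{30} + \frac{34}{5}\right)^{2} - \left(-1317\right) \left(-3\right) = - 38 \left(\left(-25\right) \frac{1}{30} + 34 \cdot \frac{1}{5}\right)^{2} - 3951 = - 38 \left(- \frac{5}{6} + \frac{34}{5}\right)^{2} - 3951 = - 38 \left(\frac{179}{30}\right)^{2} - 3951 = \left(-38\right) \frac{32041}{900} - 3951 = - \frac{608779}{450} - 3951 = - \frac{2386729}{450}$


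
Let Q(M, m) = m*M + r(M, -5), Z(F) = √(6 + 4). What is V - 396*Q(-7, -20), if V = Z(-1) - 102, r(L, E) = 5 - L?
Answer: -60294 + √10 ≈ -60291.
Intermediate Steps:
Z(F) = √10
Q(M, m) = 5 - M + M*m (Q(M, m) = m*M + (5 - M) = M*m + (5 - M) = 5 - M + M*m)
V = -102 + √10 (V = √10 - 102 = -102 + √10 ≈ -98.838)
V - 396*Q(-7, -20) = (-102 + √10) - 396*(5 - 1*(-7) - 7*(-20)) = (-102 + √10) - 396*(5 + 7 + 140) = (-102 + √10) - 396*152 = (-102 + √10) - 60192 = -60294 + √10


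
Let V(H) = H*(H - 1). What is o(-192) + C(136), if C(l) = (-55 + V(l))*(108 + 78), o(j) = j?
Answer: 3404538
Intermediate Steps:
V(H) = H*(-1 + H)
C(l) = -10230 + 186*l*(-1 + l) (C(l) = (-55 + l*(-1 + l))*(108 + 78) = (-55 + l*(-1 + l))*186 = -10230 + 186*l*(-1 + l))
o(-192) + C(136) = -192 + (-10230 + 186*136*(-1 + 136)) = -192 + (-10230 + 186*136*135) = -192 + (-10230 + 3414960) = -192 + 3404730 = 3404538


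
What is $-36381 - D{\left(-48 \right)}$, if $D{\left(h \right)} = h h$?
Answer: $-38685$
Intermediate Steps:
$D{\left(h \right)} = h^{2}$
$-36381 - D{\left(-48 \right)} = -36381 - \left(-48\right)^{2} = -36381 - 2304 = -38685$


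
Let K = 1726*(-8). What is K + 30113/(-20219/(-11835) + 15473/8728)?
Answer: -1854730461256/359594387 ≈ -5157.8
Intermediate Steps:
K = -13808
K + 30113/(-20219/(-11835) + 15473/8728) = -13808 + 30113/(-20219/(-11835) + 15473/8728) = -13808 + 30113/(-20219*(-1/11835) + 15473*(1/8728)) = -13808 + 30113/(20219/11835 + 15473/8728) = -13808 + 30113/(359594387/103295880) = -13808 + 30113*(103295880/359594387) = -13808 + 3110548834440/359594387 = -1854730461256/359594387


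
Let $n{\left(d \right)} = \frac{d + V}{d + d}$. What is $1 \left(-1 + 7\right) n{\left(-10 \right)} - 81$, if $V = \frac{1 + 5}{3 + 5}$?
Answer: $- \frac{3129}{40} \approx -78.225$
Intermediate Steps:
$V = \frac{3}{4}$ ($V = \frac{6}{8} = 6 \cdot \frac{1}{8} = \frac{3}{4} \approx 0.75$)
$n{\left(d \right)} = \frac{\frac{3}{4} + d}{2 d}$ ($n{\left(d \right)} = \frac{d + \frac{3}{4}}{d + d} = \frac{\frac{3}{4} + d}{2 d}$)
$1 \left(-1 + 7\right) n{\left(-10 \right)} - 81 = 1 \left(-1 + 7\right) \frac{3 + 4 \left(-10\right)}{8 \left(-10\right)} - 81 = 1 \cdot 6 \cdot \frac{1}{8} \left(- \frac{1}{10}\right) \left(3 - 40\right) - 81 = 6 \cdot \frac{1}{8} \left(- \frac{1}{10}\right) \left(-37\right) - 81 = 6 \cdot \frac{37}{80} - 81 = \frac{111}{40} - 81 = - \frac{3129}{40}$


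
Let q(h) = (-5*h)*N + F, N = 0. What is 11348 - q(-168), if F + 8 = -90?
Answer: 11446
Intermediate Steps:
F = -98 (F = -8 - 90 = -98)
q(h) = -98 (q(h) = -5*h*0 - 98 = 0 - 98 = -98)
11348 - q(-168) = 11348 - 1*(-98) = 11348 + 98 = 11446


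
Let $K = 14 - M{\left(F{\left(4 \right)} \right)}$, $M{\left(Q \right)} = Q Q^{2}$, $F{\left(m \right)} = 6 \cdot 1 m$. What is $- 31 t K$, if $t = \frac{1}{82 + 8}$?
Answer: $\frac{42811}{9} \approx 4756.8$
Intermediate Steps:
$F{\left(m \right)} = 6 m$
$M{\left(Q \right)} = Q^{3}$
$t = \frac{1}{90} \approx 0.011111$
$K = -13810$ ($K = 14 - \left(6 \cdot 4\right)^{3} = 14 - 24^{3} = 14 - 13824 = -13810$)
$- 31 t K = \left(-31\right) \frac{1}{90} \left(-13810\right) = \left(- \frac{31}{90}\right) \left(-13810\right) = \frac{42811}{9}$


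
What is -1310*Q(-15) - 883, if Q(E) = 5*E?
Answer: 97367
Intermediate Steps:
-1310*Q(-15) - 883 = -6550*(-15) - 883 = -1310*(-75) - 883 = 98250 - 883 = 97367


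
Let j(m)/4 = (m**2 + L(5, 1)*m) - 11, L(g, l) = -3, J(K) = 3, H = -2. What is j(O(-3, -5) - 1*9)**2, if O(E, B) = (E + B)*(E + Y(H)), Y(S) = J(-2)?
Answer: 150544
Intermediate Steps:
Y(S) = 3
O(E, B) = (3 + E)*(B + E) (O(E, B) = (E + B)*(E + 3) = (B + E)*(3 + E) = (3 + E)*(B + E))
j(m) = -44 - 12*m + 4*m**2 (j(m) = 4*((m**2 - 3*m) - 11) = 4*(-11 + m**2 - 3*m) = -44 - 12*m + 4*m**2)
j(O(-3, -5) - 1*9)**2 = (-44 - 12*(((-3)**2 + 3*(-5) + 3*(-3) - 5*(-3)) - 1*9) + 4*(((-3)**2 + 3*(-5) + 3*(-3) - 5*(-3)) - 1*9)**2)**2 = (-44 - 12*((9 - 15 - 9 + 15) - 9) + 4*((9 - 15 - 9 + 15) - 9)**2)**2 = (-44 - 12*(0 - 9) + 4*(0 - 9)**2)**2 = (-44 - 12*(-9) + 4*(-9)**2)**2 = (-44 + 108 + 4*81)**2 = (-44 + 108 + 324)**2 = 388**2 = 150544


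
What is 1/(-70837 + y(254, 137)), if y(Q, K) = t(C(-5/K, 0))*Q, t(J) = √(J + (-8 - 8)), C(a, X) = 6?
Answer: -70837/5018525729 - 254*I*√10/5018525729 ≈ -1.4115e-5 - 1.6005e-7*I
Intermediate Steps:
t(J) = √(-16 + J) (t(J) = √(J - 16) = √(-16 + J))
y(Q, K) = I*Q*√10 (y(Q, K) = √(-16 + 6)*Q = √(-10)*Q = (I*√10)*Q = I*Q*√10)
1/(-70837 + y(254, 137)) = 1/(-70837 + I*254*√10) = 1/(-70837 + 254*I*√10)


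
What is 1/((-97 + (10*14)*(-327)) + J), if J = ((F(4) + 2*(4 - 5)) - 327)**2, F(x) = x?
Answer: 1/59748 ≈ 1.6737e-5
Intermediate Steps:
J = 105625 (J = ((4 + 2*(4 - 5)) - 327)**2 = ((4 + 2*(-1)) - 327)**2 = ((4 - 2) - 327)**2 = (2 - 327)**2 = (-325)**2 = 105625)
1/((-97 + (10*14)*(-327)) + J) = 1/((-97 + (10*14)*(-327)) + 105625) = 1/((-97 + 140*(-327)) + 105625) = 1/((-97 - 45780) + 105625) = 1/(-45877 + 105625) = 1/59748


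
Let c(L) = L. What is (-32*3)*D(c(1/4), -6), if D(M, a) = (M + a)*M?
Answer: 138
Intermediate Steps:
D(M, a) = M*(M + a)
(-32*3)*D(c(1/4), -6) = (-32*3)*((1/4 - 6)/4) = -24*(1/4 - 6) = -24*(-23)/4 = -96*(-23/16) = 138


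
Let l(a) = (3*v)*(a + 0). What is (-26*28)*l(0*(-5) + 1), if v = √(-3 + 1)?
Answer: -2184*I*√2 ≈ -3088.6*I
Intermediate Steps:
v = I*√2 (v = √(-2) = I*√2 ≈ 1.4142*I)
l(a) = 3*I*a*√2 (l(a) = (3*(I*√2))*(a + 0) = (3*I*√2)*a = 3*I*a*√2)
(-26*28)*l(0*(-5) + 1) = (-26*28)*(3*I*(0*(-5) + 1)*√2) = -2184*I*(0 + 1)*√2 = -2184*I*√2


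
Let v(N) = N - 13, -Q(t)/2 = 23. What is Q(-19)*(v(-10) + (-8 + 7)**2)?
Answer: 1012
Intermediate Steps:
Q(t) = -46 (Q(t) = -2*23 = -46)
v(N) = -13 + N
Q(-19)*(v(-10) + (-8 + 7)**2) = -46*((-13 - 10) + (-8 + 7)**2) = -46*(-23 + (-1)**2) = -46*(-23 + 1) = -46*(-22) = 1012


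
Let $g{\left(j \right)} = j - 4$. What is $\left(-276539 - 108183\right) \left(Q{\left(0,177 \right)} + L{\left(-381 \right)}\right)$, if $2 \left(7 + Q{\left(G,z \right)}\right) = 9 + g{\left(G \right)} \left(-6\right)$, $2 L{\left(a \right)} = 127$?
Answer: $-28084706$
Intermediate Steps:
$g{\left(j \right)} = -4 + j$
$L{\left(a \right)} = \frac{127}{2}$ ($L{\left(a \right)} = \frac{1}{2} \cdot 127 = \frac{127}{2}$)
$Q{\left(G,z \right)} = \frac{19}{2} - 3 G$ ($Q{\left(G,z \right)} = -7 + \frac{9 + \left(-4 + G\right) \left(-6\right)}{2} = -7 + \frac{9 - \left(-24 + 6 G\right)}{2} = -7 + \frac{33 - 6 G}{2} = -7 - \left(- \frac{33}{2} + 3 G\right) = \frac{19}{2} - 3 G$)
$\left(-276539 - 108183\right) \left(Q{\left(0,177 \right)} + L{\left(-381 \right)}\right) = \left(-276539 - 108183\right) \left(\left(\frac{19}{2} - 0\right) + \frac{127}{2}\right) = - 384722 \left(\left(\frac{19}{2} + 0\right) + \frac{127}{2}\right) = - 384722 \left(\frac{19}{2} + \frac{127}{2}\right) = \left(-384722\right) 73 = -28084706$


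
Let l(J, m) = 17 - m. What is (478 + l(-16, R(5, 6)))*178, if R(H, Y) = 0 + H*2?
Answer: 86330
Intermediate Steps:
R(H, Y) = 2*H (R(H, Y) = 0 + 2*H = 2*H)
(478 + l(-16, R(5, 6)))*178 = (478 + (17 - 2*5))*178 = (478 + (17 - 1*10))*178 = (478 + (17 - 10))*178 = (478 + 7)*178 = 485*178 = 86330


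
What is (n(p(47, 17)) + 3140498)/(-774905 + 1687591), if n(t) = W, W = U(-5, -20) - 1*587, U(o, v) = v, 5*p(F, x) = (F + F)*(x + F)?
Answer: 136517/39682 ≈ 3.4403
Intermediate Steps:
p(F, x) = 2*F*(F + x)/5 (p(F, x) = ((F + F)*(x + F))/5 = ((2*F)*(F + x))/5 = (2*F*(F + x))/5 = 2*F*(F + x)/5)
W = -607 (W = -20 - 1*587 = -20 - 587 = -607)
n(t) = -607
(n(p(47, 17)) + 3140498)/(-774905 + 1687591) = (-607 + 3140498)/(-774905 + 1687591) = 3139891/912686 = 3139891*(1/912686) = 136517/39682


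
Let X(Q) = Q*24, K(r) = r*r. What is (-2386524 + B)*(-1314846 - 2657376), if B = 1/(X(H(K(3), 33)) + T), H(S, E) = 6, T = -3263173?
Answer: 30932872548133189734/3263029 ≈ 9.4798e+12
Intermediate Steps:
K(r) = r**2
X(Q) = 24*Q
B = -1/3263029 (B = 1/(24*6 - 3263173) = 1/(144 - 3263173) = 1/(-3263029) = -1/3263029 ≈ -3.0646e-7)
(-2386524 + B)*(-1314846 - 2657376) = (-2386524 - 1/3263029)*(-1314846 - 2657376) = -7787297021197/3263029*(-3972222) = 30932872548133189734/3263029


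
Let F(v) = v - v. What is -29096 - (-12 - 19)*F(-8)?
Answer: -29096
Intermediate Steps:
F(v) = 0
-29096 - (-12 - 19)*F(-8) = -29096 - (-12 - 19)*0 = -29096 - (-31)*0 = -29096 - 1*0 = -29096 + 0 = -29096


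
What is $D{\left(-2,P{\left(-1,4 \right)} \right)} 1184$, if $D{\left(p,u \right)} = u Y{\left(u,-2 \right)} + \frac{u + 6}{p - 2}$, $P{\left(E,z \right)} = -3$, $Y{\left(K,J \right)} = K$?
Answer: $9768$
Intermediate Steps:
$D{\left(p,u \right)} = u^{2} + \frac{6 + u}{-2 + p}$ ($D{\left(p,u \right)} = u u + \frac{u + 6}{p - 2} = u^{2} + \frac{6 + u}{-2 + p}$)
$D{\left(-2,P{\left(-1,4 \right)} \right)} 1184 = \frac{6 - 3 - 2 \left(-3\right)^{2} - 2 \left(-3\right)^{2}}{-2 - 2} \cdot 1184 = \frac{6 - 3 - 18 - 18}{-4} \cdot 1184 = - \frac{6 - 3 - 18 - 18}{4} \cdot 1184 = \left(- \frac{1}{4}\right) \left(-33\right) 1184 = \frac{33}{4} \cdot 1184 = 9768$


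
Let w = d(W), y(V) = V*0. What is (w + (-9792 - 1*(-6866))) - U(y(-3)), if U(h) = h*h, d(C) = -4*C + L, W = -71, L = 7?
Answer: -2635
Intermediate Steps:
y(V) = 0
d(C) = 7 - 4*C (d(C) = -4*C + 7 = 7 - 4*C)
U(h) = h²
w = 291 (w = 7 - 4*(-71) = 7 + 284 = 291)
(w + (-9792 - 1*(-6866))) - U(y(-3)) = (291 + (-9792 - 1*(-6866))) - 1*0² = (291 + (-9792 + 6866)) - 1*0 = (291 - 2926) + 0 = -2635 + 0 = -2635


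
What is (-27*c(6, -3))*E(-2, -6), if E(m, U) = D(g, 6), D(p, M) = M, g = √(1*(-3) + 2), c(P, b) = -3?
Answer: 486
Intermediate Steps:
g = I (g = √(-3 + 2) = √(-1) = I ≈ 1.0*I)
E(m, U) = 6
(-27*c(6, -3))*E(-2, -6) = -27*(-3)*6 = 81*6 = 486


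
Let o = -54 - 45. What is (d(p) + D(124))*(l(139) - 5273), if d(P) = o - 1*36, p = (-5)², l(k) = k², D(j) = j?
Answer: -154528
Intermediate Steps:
o = -99
p = 25
d(P) = -135 (d(P) = -99 - 1*36 = -99 - 36 = -135)
(d(p) + D(124))*(l(139) - 5273) = (-135 + 124)*(139² - 5273) = -11*(19321 - 5273) = -11*14048 = -154528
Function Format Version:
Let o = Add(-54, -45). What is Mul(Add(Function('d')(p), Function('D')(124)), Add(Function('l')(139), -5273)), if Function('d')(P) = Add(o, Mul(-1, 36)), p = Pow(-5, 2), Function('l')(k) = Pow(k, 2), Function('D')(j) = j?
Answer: -154528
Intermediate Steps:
o = -99
p = 25
Function('d')(P) = -135 (Function('d')(P) = Add(-99, Mul(-1, 36)) = Add(-99, -36) = -135)
Mul(Add(Function('d')(p), Function('D')(124)), Add(Function('l')(139), -5273)) = Mul(Add(-135, 124), Add(Pow(139, 2), -5273)) = Mul(-11, Add(19321, -5273)) = Mul(-11, 14048) = -154528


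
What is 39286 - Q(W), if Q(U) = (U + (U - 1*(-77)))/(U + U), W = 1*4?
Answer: 314203/8 ≈ 39275.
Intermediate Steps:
W = 4
Q(U) = (77 + 2*U)/(2*U) (Q(U) = (U + (U + 77))/((2*U)) = (U + (77 + U))*(1/(2*U)) = (77 + 2*U)*(1/(2*U)) = (77 + 2*U)/(2*U))
39286 - Q(W) = 39286 - (77/2 + 4)/4 = 39286 - 85/(4*2) = 39286 - 1*85/8 = 39286 - 85/8 = 314203/8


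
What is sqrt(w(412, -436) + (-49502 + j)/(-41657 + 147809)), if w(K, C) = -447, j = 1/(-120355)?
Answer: I*sqrt(2028815242603401386410)/2129320660 ≈ 21.153*I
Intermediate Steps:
j = -1/120355 ≈ -8.3088e-6
sqrt(w(412, -436) + (-49502 + j)/(-41657 + 147809)) = sqrt(-447 + (-49502 - 1/120355)/(-41657 + 147809)) = sqrt(-447 - 5957813211/120355/106152) = sqrt(-447 - 5957813211/120355*1/106152) = sqrt(-447 - 1985937737/4258641320) = sqrt(-1905598607777/4258641320) = I*sqrt(2028815242603401386410)/2129320660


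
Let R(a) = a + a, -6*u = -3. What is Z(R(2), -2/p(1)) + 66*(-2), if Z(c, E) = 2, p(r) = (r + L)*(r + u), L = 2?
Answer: -130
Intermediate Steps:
u = 1/2 (u = -1/6*(-3) = 1/2 ≈ 0.50000)
R(a) = 2*a
p(r) = (1/2 + r)*(2 + r) (p(r) = (r + 2)*(r + 1/2) = (2 + r)*(1/2 + r) = (1/2 + r)*(2 + r))
Z(R(2), -2/p(1)) + 66*(-2) = 2 + 66*(-2) = 2 - 132 = -130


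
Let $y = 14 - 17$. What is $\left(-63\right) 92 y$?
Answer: $17388$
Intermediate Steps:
$y = -3$ ($y = 14 - 17 = -3$)
$\left(-63\right) 92 y = \left(-63\right) 92 \left(-3\right) = \left(-5796\right) \left(-3\right) = 17388$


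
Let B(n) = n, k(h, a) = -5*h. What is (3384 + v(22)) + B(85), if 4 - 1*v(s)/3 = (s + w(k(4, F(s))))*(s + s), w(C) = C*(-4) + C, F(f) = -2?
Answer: -7343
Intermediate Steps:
w(C) = -3*C (w(C) = -4*C + C = -3*C)
v(s) = 12 - 6*s*(60 + s) (v(s) = 12 - 3*(s - (-15)*4)*(s + s) = 12 - 3*(s - 3*(-20))*2*s = 12 - 3*(s + 60)*2*s = 12 - 3*(60 + s)*2*s = 12 - 6*s*(60 + s))
(3384 + v(22)) + B(85) = (3384 + (12 - 360*22 - 6*22²)) + 85 = (3384 + (12 - 7920 - 6*484)) + 85 = (3384 + (12 - 7920 - 2904)) + 85 = (3384 - 10812) + 85 = -7428 + 85 = -7343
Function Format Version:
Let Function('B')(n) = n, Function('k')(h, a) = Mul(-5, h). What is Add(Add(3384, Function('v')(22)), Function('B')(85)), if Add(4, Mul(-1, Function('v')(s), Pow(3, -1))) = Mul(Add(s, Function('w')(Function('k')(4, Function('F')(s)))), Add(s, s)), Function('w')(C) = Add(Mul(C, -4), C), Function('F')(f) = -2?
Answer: -7343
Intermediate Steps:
Function('w')(C) = Mul(-3, C) (Function('w')(C) = Add(Mul(-4, C), C) = Mul(-3, C))
Function('v')(s) = Add(12, Mul(-6, s, Add(60, s))) (Function('v')(s) = Add(12, Mul(-3, Mul(Add(s, Mul(-3, Mul(-5, 4))), Add(s, s)))) = Add(12, Mul(-3, Mul(Add(s, Mul(-3, -20)), Mul(2, s)))) = Add(12, Mul(-3, Mul(Add(s, 60), Mul(2, s)))) = Add(12, Mul(-3, Mul(Add(60, s), Mul(2, s)))) = Add(12, Mul(-3, Mul(2, s, Add(60, s)))) = Add(12, Mul(-6, s, Add(60, s))))
Add(Add(3384, Function('v')(22)), Function('B')(85)) = Add(Add(3384, Add(12, Mul(-360, 22), Mul(-6, Pow(22, 2)))), 85) = Add(Add(3384, Add(12, -7920, Mul(-6, 484))), 85) = Add(Add(3384, Add(12, -7920, -2904)), 85) = Add(Add(3384, -10812), 85) = Add(-7428, 85) = -7343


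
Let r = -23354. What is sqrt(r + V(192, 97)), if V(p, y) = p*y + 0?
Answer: I*sqrt(4730) ≈ 68.775*I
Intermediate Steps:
V(p, y) = p*y
sqrt(r + V(192, 97)) = sqrt(-23354 + 192*97) = sqrt(-23354 + 18624) = sqrt(-4730) = I*sqrt(4730)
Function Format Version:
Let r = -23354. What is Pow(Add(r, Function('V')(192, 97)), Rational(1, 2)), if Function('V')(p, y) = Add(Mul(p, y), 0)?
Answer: Mul(I, Pow(4730, Rational(1, 2))) ≈ Mul(68.775, I)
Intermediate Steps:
Function('V')(p, y) = Mul(p, y)
Pow(Add(r, Function('V')(192, 97)), Rational(1, 2)) = Pow(Add(-23354, Mul(192, 97)), Rational(1, 2)) = Pow(Add(-23354, 18624), Rational(1, 2)) = Pow(-4730, Rational(1, 2)) = Mul(I, Pow(4730, Rational(1, 2)))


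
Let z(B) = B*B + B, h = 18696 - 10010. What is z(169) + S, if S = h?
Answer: 37416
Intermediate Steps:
h = 8686
z(B) = B + B² (z(B) = B² + B = B + B²)
S = 8686
z(169) + S = 169*(1 + 169) + 8686 = 169*170 + 8686 = 28730 + 8686 = 37416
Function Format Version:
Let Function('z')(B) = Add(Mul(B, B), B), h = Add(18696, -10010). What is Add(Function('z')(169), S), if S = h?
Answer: 37416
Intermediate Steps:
h = 8686
Function('z')(B) = Add(B, Pow(B, 2)) (Function('z')(B) = Add(Pow(B, 2), B) = Add(B, Pow(B, 2)))
S = 8686
Add(Function('z')(169), S) = Add(Mul(169, Add(1, 169)), 8686) = Add(Mul(169, 170), 8686) = Add(28730, 8686) = 37416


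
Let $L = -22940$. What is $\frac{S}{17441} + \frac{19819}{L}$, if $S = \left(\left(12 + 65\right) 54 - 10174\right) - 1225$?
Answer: $- \frac{511771719}{400096540} \approx -1.2791$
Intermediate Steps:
$S = -7241$ ($S = \left(77 \cdot 54 - 10174\right) - 1225 = \left(4158 - 10174\right) - 1225 = -6016 - 1225 = -7241$)
$\frac{S}{17441} + \frac{19819}{L} = - \frac{7241}{17441} + \frac{19819}{-22940} = \left(-7241\right) \frac{1}{17441} + 19819 \left(- \frac{1}{22940}\right) = - \frac{7241}{17441} - \frac{19819}{22940} = - \frac{511771719}{400096540}$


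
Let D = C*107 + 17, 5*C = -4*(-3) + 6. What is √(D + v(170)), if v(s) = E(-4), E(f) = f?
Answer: √9955/5 ≈ 19.955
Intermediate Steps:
C = 18/5 (C = (-4*(-3) + 6)/5 = (12 + 6)/5 = (⅕)*18 = 18/5 ≈ 3.6000)
v(s) = -4
D = 2011/5 (D = (18/5)*107 + 17 = 1926/5 + 17 = 2011/5 ≈ 402.20)
√(D + v(170)) = √(2011/5 - 4) = √(1991/5) = √9955/5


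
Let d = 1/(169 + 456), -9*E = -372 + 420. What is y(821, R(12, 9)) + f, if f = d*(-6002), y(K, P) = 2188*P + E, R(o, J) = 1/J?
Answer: 1283482/5625 ≈ 228.17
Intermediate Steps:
E = -16/3 (E = -(-372 + 420)/9 = -1/9*48 = -16/3 ≈ -5.3333)
d = 1/625 ≈ 0.0016000
y(K, P) = -16/3 + 2188*P (y(K, P) = 2188*P - 16/3 = -16/3 + 2188*P)
f = -6002/625 (f = (1/625)*(-6002) = -6002/625 ≈ -9.6032)
y(821, R(12, 9)) + f = (-16/3 + 2188/9) - 6002/625 = 2140/9 - 6002/625 = 1283482/5625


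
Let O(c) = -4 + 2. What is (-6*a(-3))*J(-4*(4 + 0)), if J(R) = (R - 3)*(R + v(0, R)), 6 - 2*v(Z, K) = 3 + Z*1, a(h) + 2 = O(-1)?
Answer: 6612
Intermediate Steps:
O(c) = -2
a(h) = -4 (a(h) = -2 - 2 = -4)
v(Z, K) = 3/2 - Z/2 (v(Z, K) = 3 - (3 + Z*1)/2 = 3 - (3 + Z)/2 = 3 + (-3/2 - Z/2) = 3/2 - Z/2)
J(R) = (-3 + R)*(3/2 + R) (J(R) = (R - 3)*(R + (3/2 - ½*0)) = (-3 + R)*(R + (3/2 + 0)) = (-3 + R)*(R + 3/2) = (-3 + R)*(3/2 + R))
(-6*a(-3))*J(-4*(4 + 0)) = (-6*(-4))*(-9/2 + (-4*(4 + 0))² - (-6)*(4 + 0)) = 24*(-9/2 + (-4*4)² - (-6)*4) = 24*(-9/2 + (-16)² - 3/2*(-16)) = 24*(-9/2 + 256 + 24) = 24*(551/2) = 6612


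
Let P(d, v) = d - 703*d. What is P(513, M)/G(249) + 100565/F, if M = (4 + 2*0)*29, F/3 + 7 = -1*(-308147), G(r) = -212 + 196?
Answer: 8322732149/369768 ≈ 22508.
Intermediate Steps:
G(r) = -16
F = 924420 (F = -21 + 3*(-1*(-308147)) = -21 + 3*308147 = -21 + 924441 = 924420)
M = 116 (M = (4 + 0)*29 = 4*29 = 116)
P(d, v) = -702*d
P(513, M)/G(249) + 100565/F = -702*513/(-16) + 100565/924420 = -360126*(-1/16) + 100565*(1/924420) = 180063/8 + 20113/184884 = 8322732149/369768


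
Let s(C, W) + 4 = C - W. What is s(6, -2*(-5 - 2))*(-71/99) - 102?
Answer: -3082/33 ≈ -93.394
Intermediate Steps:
s(C, W) = -4 + C - W (s(C, W) = -4 + (C - W) = -4 + C - W)
s(6, -2*(-5 - 2))*(-71/99) - 102 = (-4 + 6 - (-2)*(-5 - 2))*(-71/99) - 102 = (-4 + 6 - (-2)*(-7))*(-71*1/99) - 102 = (-4 + 6 - 1*14)*(-71/99) - 102 = (-4 + 6 - 14)*(-71/99) - 102 = -12*(-71/99) - 102 = 284/33 - 102 = -3082/33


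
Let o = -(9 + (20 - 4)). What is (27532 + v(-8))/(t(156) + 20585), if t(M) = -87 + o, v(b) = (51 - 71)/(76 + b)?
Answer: 468039/348041 ≈ 1.3448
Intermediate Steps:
v(b) = -20/(76 + b)
o = -25 (o = -(9 + 16) = -1*25 = -25)
t(M) = -112 (t(M) = -87 - 25 = -112)
(27532 + v(-8))/(t(156) + 20585) = (27532 - 20/(76 - 8))/(-112 + 20585) = (27532 - 20/68)/20473 = (27532 - 20*1/68)*(1/20473) = (27532 - 5/17)*(1/20473) = (468039/17)*(1/20473) = 468039/348041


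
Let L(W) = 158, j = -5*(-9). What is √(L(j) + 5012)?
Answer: √5170 ≈ 71.903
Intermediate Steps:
j = 45
√(L(j) + 5012) = √(158 + 5012) = √5170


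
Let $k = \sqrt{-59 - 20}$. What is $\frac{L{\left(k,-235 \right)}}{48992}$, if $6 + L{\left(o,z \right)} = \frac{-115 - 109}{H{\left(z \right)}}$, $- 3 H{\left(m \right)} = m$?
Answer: $- \frac{1041}{5756560} \approx -0.00018084$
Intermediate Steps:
$H{\left(m \right)} = - \frac{m}{3}$
$k = i \sqrt{79}$ ($k = \sqrt{-79} = i \sqrt{79} \approx 8.8882 i$)
$L{\left(o,z \right)} = -6 + \frac{672}{z}$ ($L{\left(o,z \right)} = -6 + \frac{-115 - 109}{\left(- \frac{1}{3}\right) z} = -6 + \left(-115 - 109\right) \left(- \frac{3}{z}\right) = -6 - 224 \left(- \frac{3}{z}\right) = -6 + \frac{672}{z}$)
$\frac{L{\left(k,-235 \right)}}{48992} = \frac{-6 + \frac{672}{-235}}{48992} = \left(-6 + 672 \left(- \frac{1}{235}\right)\right) \frac{1}{48992} = \left(-6 - \frac{672}{235}\right) \frac{1}{48992} = \left(- \frac{2082}{235}\right) \frac{1}{48992} = - \frac{1041}{5756560}$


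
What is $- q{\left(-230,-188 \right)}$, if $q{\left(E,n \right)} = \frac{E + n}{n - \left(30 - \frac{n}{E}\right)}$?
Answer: $- \frac{24035}{12488} \approx -1.9246$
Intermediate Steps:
$q{\left(E,n \right)} = \frac{E + n}{-30 + n + \frac{n}{E}}$ ($q{\left(E,n \right)} = \frac{E + n}{n - \left(30 - \frac{n}{E}\right)} = \frac{E + n}{-30 + n + \frac{n}{E}}$)
$- q{\left(-230,-188 \right)} = - \frac{\left(-230\right) \left(-230 - 188\right)}{-188 - -6900 - -43240} = - \frac{\left(-230\right) \left(-418\right)}{-188 + 6900 + 43240} = - \frac{\left(-230\right) \left(-418\right)}{49952} = \left(-1\right) \frac{24035}{12488} = - \frac{24035}{12488}$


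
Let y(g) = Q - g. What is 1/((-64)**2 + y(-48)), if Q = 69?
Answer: 1/4213 ≈ 0.00023736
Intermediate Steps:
y(g) = 69 - g
1/((-64)**2 + y(-48)) = 1/((-64)**2 + (69 - 1*(-48))) = 1/(4096 + (69 + 48)) = 1/(4096 + 117) = 1/4213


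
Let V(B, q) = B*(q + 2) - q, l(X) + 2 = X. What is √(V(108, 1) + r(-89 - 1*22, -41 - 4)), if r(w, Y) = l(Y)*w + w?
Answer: √5429 ≈ 73.682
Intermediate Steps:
l(X) = -2 + X
r(w, Y) = w + w*(-2 + Y) (r(w, Y) = (-2 + Y)*w + w = w*(-2 + Y) + w = w + w*(-2 + Y))
V(B, q) = -q + B*(2 + q) (V(B, q) = B*(2 + q) - q = -q + B*(2 + q))
√(V(108, 1) + r(-89 - 1*22, -41 - 4)) = √((-1*1 + 2*108 + 108*1) + (-89 - 1*22)*(-1 + (-41 - 4))) = √((-1 + 216 + 108) + (-89 - 22)*(-1 - 45)) = √(323 - 111*(-46)) = √(323 + 5106) = √5429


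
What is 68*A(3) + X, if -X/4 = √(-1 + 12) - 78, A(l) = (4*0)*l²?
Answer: 312 - 4*√11 ≈ 298.73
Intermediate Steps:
A(l) = 0 (A(l) = 0*l² = 0)
X = 312 - 4*√11 (X = -4*(√(-1 + 12) - 78) = -4*(√11 - 78) = -4*(-78 + √11) = 312 - 4*√11 ≈ 298.73)
68*A(3) + X = 68*0 + (312 - 4*√11) = 0 + (312 - 4*√11) = 312 - 4*√11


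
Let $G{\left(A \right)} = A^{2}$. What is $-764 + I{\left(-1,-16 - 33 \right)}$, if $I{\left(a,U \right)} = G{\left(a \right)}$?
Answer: $-763$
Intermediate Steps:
$I{\left(a,U \right)} = a^{2}$
$-764 + I{\left(-1,-16 - 33 \right)} = -764 + \left(-1\right)^{2} = -764 + 1 = -763$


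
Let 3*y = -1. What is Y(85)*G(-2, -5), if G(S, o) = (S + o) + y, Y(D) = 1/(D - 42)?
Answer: -22/129 ≈ -0.17054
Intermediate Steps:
y = -⅓ (y = (⅓)*(-1) = -⅓ ≈ -0.33333)
Y(D) = 1/(-42 + D)
G(S, o) = -⅓ + S + o (G(S, o) = (S + o) - ⅓ = -⅓ + S + o)
Y(85)*G(-2, -5) = (-⅓ - 2 - 5)/(-42 + 85) = -22/3/43 = (1/43)*(-22/3) = -22/129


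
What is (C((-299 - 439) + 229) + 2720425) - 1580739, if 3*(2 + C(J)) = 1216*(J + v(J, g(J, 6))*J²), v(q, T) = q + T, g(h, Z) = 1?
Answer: -53346262620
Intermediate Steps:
v(q, T) = T + q
C(J) = -2 + 1216*J/3 + 1216*J²*(1 + J)/3 (C(J) = -2 + (1216*(J + (1 + J)*J²))/3 = -2 + (1216*(J + J²*(1 + J)))/3 = -2 + (1216*J + 1216*J²*(1 + J))/3 = -2 + (1216*J/3 + 1216*J²*(1 + J)/3) = -2 + 1216*J/3 + 1216*J²*(1 + J)/3)
(C((-299 - 439) + 229) + 2720425) - 1580739 = ((-2 + 1216*((-299 - 439) + 229)/3 + 1216*((-299 - 439) + 229)²*(1 + ((-299 - 439) + 229))/3) + 2720425) - 1580739 = ((-2 + 1216*(-738 + 229)/3 + 1216*(-738 + 229)²*(1 + (-738 + 229))/3) + 2720425) - 1580739 = ((-2 + (1216/3)*(-509) + (1216/3)*(-509)²*(1 - 509)) + 2720425) - 1580739 = ((-2 - 618944/3 + (1216/3)*259081*(-508)) + 2720425) - 1580739 = ((-2 - 618944/3 - 160041587968/3) + 2720425) - 1580739 = (-53347402306 + 2720425) - 1580739 = -53344681881 - 1580739 = -53346262620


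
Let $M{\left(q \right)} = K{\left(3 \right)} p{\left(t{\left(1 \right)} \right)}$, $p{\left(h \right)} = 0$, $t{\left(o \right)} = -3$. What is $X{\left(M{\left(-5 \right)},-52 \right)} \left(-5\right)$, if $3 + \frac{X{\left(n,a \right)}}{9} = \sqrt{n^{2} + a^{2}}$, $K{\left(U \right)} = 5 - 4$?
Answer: $-2205$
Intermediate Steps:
$K{\left(U \right)} = 1$ ($K{\left(U \right)} = 5 - 4 = 1$)
$M{\left(q \right)} = 0$ ($M{\left(q \right)} = 1 \cdot 0 = 0$)
$X{\left(n,a \right)} = -27 + 9 \sqrt{a^{2} + n^{2}}$ ($X{\left(n,a \right)} = -27 + 9 \sqrt{n^{2} + a^{2}} = -27 + 9 \sqrt{a^{2} + n^{2}}$)
$X{\left(M{\left(-5 \right)},-52 \right)} \left(-5\right) = \left(-27 + 9 \sqrt{\left(-52\right)^{2} + 0^{2}}\right) \left(-5\right) = \left(-27 + 9 \sqrt{2704 + 0}\right) \left(-5\right) = \left(-27 + 9 \sqrt{2704}\right) \left(-5\right) = \left(-27 + 9 \cdot 52\right) \left(-5\right) = \left(-27 + 468\right) \left(-5\right) = 441 \left(-5\right) = -2205$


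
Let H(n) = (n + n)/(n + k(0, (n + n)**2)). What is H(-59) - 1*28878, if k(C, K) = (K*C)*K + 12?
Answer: -1357148/47 ≈ -28876.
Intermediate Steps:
k(C, K) = 12 + C*K**2 (k(C, K) = (C*K)*K + 12 = C*K**2 + 12 = 12 + C*K**2)
H(n) = 2*n/(12 + n) (H(n) = (n + n)/(n + (12 + 0*((n + n)**2)**2)) = (2*n)/(n + (12 + 0*((2*n)**2)**2)) = (2*n)/(n + (12 + 0*(4*n**2)**2)) = (2*n)/(n + (12 + 0*(16*n**4))) = (2*n)/(n + (12 + 0)) = (2*n)/(n + 12) = (2*n)/(12 + n) = 2*n/(12 + n))
H(-59) - 1*28878 = 2*(-59)/(12 - 59) - 1*28878 = 2*(-59)/(-47) - 28878 = 2*(-59)*(-1/47) - 28878 = 118/47 - 28878 = -1357148/47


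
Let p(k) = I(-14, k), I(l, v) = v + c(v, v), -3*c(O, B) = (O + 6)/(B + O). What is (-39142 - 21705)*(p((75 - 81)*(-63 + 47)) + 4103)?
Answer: -24526634689/96 ≈ -2.5549e+8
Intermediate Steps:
c(O, B) = -(6 + O)/(3*(B + O)) (c(O, B) = -(O + 6)/(3*(B + O)) = -(6 + O)/(3*(B + O)))
I(l, v) = v + (-2 - v/3)/(2*v) (I(l, v) = v + (-2 - v/3)/(v + v) = v + (-2 - v/3)/((2*v)) = v + (1/(2*v))*(-2 - v/3) = v + (-2 - v/3)/(2*v))
p(k) = -⅙ + k - 1/k
(-39142 - 21705)*(p((75 - 81)*(-63 + 47)) + 4103) = (-39142 - 21705)*((-⅙ + (75 - 81)*(-63 + 47) - 1/((75 - 81)*(-63 + 47))) + 4103) = -60847*((-⅙ - 6*(-16) - 1/((-6*(-16)))) + 4103) = -60847*((-⅙ + 96 - 1/96) + 4103) = -60847*(9199/96 + 4103) = -60847*403087/96 = -24526634689/96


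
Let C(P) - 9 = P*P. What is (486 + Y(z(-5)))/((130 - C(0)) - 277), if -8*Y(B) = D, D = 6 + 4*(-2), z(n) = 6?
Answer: -1945/624 ≈ -3.1170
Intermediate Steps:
C(P) = 9 + P² (C(P) = 9 + P*P = 9 + P²)
D = -2 (D = 6 - 8 = -2)
Y(B) = ¼ (Y(B) = -⅛*(-2) = ¼)
(486 + Y(z(-5)))/((130 - C(0)) - 277) = (486 + ¼)/((130 - (9 + 0²)) - 277) = 1945/(4*((130 - (9 + 0)) - 277)) = 1945/(4*((130 - 1*9) - 277)) = 1945/(4*((130 - 9) - 277)) = 1945/(4*(121 - 277)) = (1945/4)/(-156) = (1945/4)*(-1/156) = -1945/624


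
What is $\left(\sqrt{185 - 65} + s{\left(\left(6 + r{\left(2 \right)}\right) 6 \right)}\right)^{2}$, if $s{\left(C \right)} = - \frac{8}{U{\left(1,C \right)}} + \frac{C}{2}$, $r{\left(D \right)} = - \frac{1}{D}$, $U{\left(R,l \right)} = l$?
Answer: $\frac{1674049}{4356} + \frac{2146 \sqrt{30}}{33} \approx 740.49$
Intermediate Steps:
$s{\left(C \right)} = \frac{C}{2} - \frac{8}{C}$ ($s{\left(C \right)} = - \frac{8}{C} + \frac{C}{2} = \frac{C}{2} - \frac{8}{C}$)
$\left(\sqrt{185 - 65} + s{\left(\left(6 + r{\left(2 \right)}\right) 6 \right)}\right)^{2} = \left(\sqrt{185 - 65} - \left(8 \frac{1}{6 \left(6 - \frac{1}{2}\right)} - \frac{1}{2} \left(6 - \frac{1}{2}\right) 6\right)\right)^{2} = \left(\sqrt{120} - \left(8 \frac{1}{6 \left(6 - \frac{1}{2}\right)} - \frac{1}{2} \left(6 - \frac{1}{2}\right) 6\right)\right)^{2} = \left(2 \sqrt{30} - \left(8 \frac{1}{6 \left(6 - \frac{1}{2}\right)} - \frac{1}{2} \left(6 - \frac{1}{2}\right) 6\right)\right)^{2} = \left(2 \sqrt{30} - \left(\frac{8}{33} - \frac{11}{4} \cdot 6\right)\right)^{2} = \left(2 \sqrt{30} + \left(\frac{1}{2} \cdot 33 - \frac{8}{33}\right)\right)^{2} = \left(2 \sqrt{30} + \left(\frac{33}{2} - \frac{8}{33}\right)\right)^{2} = \left(2 \sqrt{30} + \frac{1073}{66}\right)^{2} = \left(\frac{1073}{66} + 2 \sqrt{30}\right)^{2}$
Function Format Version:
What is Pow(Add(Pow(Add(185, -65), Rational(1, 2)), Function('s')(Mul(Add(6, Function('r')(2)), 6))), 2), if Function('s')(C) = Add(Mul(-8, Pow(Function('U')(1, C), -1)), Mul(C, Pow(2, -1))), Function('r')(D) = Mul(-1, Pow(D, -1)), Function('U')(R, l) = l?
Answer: Add(Rational(1674049, 4356), Mul(Rational(2146, 33), Pow(30, Rational(1, 2)))) ≈ 740.49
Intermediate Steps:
Function('s')(C) = Add(Mul(Rational(1, 2), C), Mul(-8, Pow(C, -1))) (Function('s')(C) = Add(Mul(-8, Pow(C, -1)), Mul(C, Pow(2, -1))) = Add(Mul(-8, Pow(C, -1)), Mul(C, Rational(1, 2))) = Add(Mul(-8, Pow(C, -1)), Mul(Rational(1, 2), C)) = Add(Mul(Rational(1, 2), C), Mul(-8, Pow(C, -1))))
Pow(Add(Pow(Add(185, -65), Rational(1, 2)), Function('s')(Mul(Add(6, Function('r')(2)), 6))), 2) = Pow(Add(Pow(Add(185, -65), Rational(1, 2)), Add(Mul(Rational(1, 2), Mul(Add(6, Mul(-1, Pow(2, -1))), 6)), Mul(-8, Pow(Mul(Add(6, Mul(-1, Pow(2, -1))), 6), -1)))), 2) = Pow(Add(Pow(120, Rational(1, 2)), Add(Mul(Rational(1, 2), Mul(Add(6, Mul(-1, Rational(1, 2))), 6)), Mul(-8, Pow(Mul(Add(6, Mul(-1, Rational(1, 2))), 6), -1)))), 2) = Pow(Add(Mul(2, Pow(30, Rational(1, 2))), Add(Mul(Rational(1, 2), Mul(Add(6, Rational(-1, 2)), 6)), Mul(-8, Pow(Mul(Add(6, Rational(-1, 2)), 6), -1)))), 2) = Pow(Add(Mul(2, Pow(30, Rational(1, 2))), Add(Mul(Rational(1, 2), Mul(Rational(11, 2), 6)), Mul(-8, Pow(Mul(Rational(11, 2), 6), -1)))), 2) = Pow(Add(Mul(2, Pow(30, Rational(1, 2))), Add(Mul(Rational(1, 2), 33), Mul(-8, Pow(33, -1)))), 2) = Pow(Add(Mul(2, Pow(30, Rational(1, 2))), Add(Rational(33, 2), Mul(-8, Rational(1, 33)))), 2) = Pow(Add(Mul(2, Pow(30, Rational(1, 2))), Add(Rational(33, 2), Rational(-8, 33))), 2) = Pow(Add(Mul(2, Pow(30, Rational(1, 2))), Rational(1073, 66)), 2) = Pow(Add(Rational(1073, 66), Mul(2, Pow(30, Rational(1, 2)))), 2)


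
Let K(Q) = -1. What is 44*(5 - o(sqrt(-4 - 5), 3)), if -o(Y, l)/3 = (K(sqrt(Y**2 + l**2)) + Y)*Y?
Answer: -968 - 396*I ≈ -968.0 - 396.0*I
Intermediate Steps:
o(Y, l) = -3*Y*(-1 + Y) (o(Y, l) = -3*(-1 + Y)*Y = -3*Y*(-1 + Y))
44*(5 - o(sqrt(-4 - 5), 3)) = 44*(5 - 3*sqrt(-4 - 5)*(1 - sqrt(-4 - 5))) = 44*(5 - 3*sqrt(-9)*(1 - sqrt(-9))) = 44*(5 - 3*3*I*(1 - 3*I)) = 44*(5 - 9*I*(1 - 3*I)) = 220 - 396*I*(1 - 3*I)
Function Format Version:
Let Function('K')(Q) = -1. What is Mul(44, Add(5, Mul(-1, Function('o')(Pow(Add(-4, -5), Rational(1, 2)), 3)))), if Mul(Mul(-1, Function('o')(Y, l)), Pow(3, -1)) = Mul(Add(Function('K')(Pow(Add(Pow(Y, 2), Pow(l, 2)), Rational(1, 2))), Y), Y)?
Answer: Add(-968, Mul(-396, I)) ≈ Add(-968.00, Mul(-396.00, I))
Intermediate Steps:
Function('o')(Y, l) = Mul(-3, Y, Add(-1, Y)) (Function('o')(Y, l) = Mul(-3, Mul(Add(-1, Y), Y)) = Mul(-3, Mul(Y, Add(-1, Y))) = Mul(-3, Y, Add(-1, Y)))
Mul(44, Add(5, Mul(-1, Function('o')(Pow(Add(-4, -5), Rational(1, 2)), 3)))) = Mul(44, Add(5, Mul(-1, Mul(3, Pow(Add(-4, -5), Rational(1, 2)), Add(1, Mul(-1, Pow(Add(-4, -5), Rational(1, 2)))))))) = Mul(44, Add(5, Mul(-1, Mul(3, Pow(-9, Rational(1, 2)), Add(1, Mul(-1, Pow(-9, Rational(1, 2)))))))) = Mul(44, Add(5, Mul(-1, Mul(3, Mul(3, I), Add(1, Mul(-1, Mul(3, I))))))) = Mul(44, Add(5, Mul(-1, Mul(3, Mul(3, I), Add(1, Mul(-3, I)))))) = Mul(44, Add(5, Mul(-1, Mul(9, I, Add(1, Mul(-3, I)))))) = Mul(44, Add(5, Mul(-9, I, Add(1, Mul(-3, I))))) = Add(220, Mul(-396, I, Add(1, Mul(-3, I))))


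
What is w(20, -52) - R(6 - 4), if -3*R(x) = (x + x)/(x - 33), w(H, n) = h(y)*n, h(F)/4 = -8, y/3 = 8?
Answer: 154748/93 ≈ 1664.0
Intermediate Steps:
y = 24 (y = 3*8 = 24)
h(F) = -32 (h(F) = 4*(-8) = -32)
w(H, n) = -32*n
R(x) = -2*x/(3*(-33 + x)) (R(x) = -(x + x)/(3*(x - 33)) = -2*x/(3*(-33 + x)))
w(20, -52) - R(6 - 4) = -32*(-52) - (-2)*(6 - 4)/(-99 + 3*(6 - 4)) = 1664 - (-2)*2/(-99 + 3*2) = 1664 - (-2)*2/(-99 + 6) = 1664 - (-2)*2/(-93) = 1664 - (-2)*2*(-1)/93 = 1664 - 1*4/93 = 1664 - 4/93 = 154748/93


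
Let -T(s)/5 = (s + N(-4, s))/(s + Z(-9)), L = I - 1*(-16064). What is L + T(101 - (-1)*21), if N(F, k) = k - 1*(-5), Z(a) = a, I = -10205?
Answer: 660822/113 ≈ 5848.0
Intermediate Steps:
L = 5859 (L = -10205 - 1*(-16064) = -10205 + 16064 = 5859)
N(F, k) = 5 + k (N(F, k) = k + 5 = 5 + k)
T(s) = -5*(5 + 2*s)/(-9 + s) (T(s) = -5*(s + (5 + s))/(s - 9) = -5*(5 + 2*s)/(-9 + s))
L + T(101 - (-1)*21) = 5859 + 5*(-5 - 2*(101 - (-1)*21))/(-9 + (101 - (-1)*21)) = 5859 + 5*(-5 - 2*(101 - 1*(-21)))/(-9 + (101 - 1*(-21))) = 5859 + 5*(-5 - 2*(101 + 21))/(-9 + (101 + 21)) = 5859 + 5*(-5 - 2*122)/(-9 + 122) = 5859 + 5*(-5 - 244)/113 = 5859 + 5*(1/113)*(-249) = 5859 - 1245/113 = 660822/113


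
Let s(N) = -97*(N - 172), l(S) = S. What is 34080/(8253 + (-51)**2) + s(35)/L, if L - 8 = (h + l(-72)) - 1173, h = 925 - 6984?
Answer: 5800493/4399488 ≈ 1.3184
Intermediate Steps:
s(N) = 16684 - 97*N (s(N) = -97*(-172 + N) = 16684 - 97*N)
h = -6059
L = -7296 (L = 8 + ((-6059 - 72) - 1173) = 8 + (-6131 - 1173) = 8 - 7304 = -7296)
34080/(8253 + (-51)**2) + s(35)/L = 34080/(8253 + (-51)**2) + (16684 - 97*35)/(-7296) = 34080/(8253 + 2601) + (16684 - 3395)*(-1/7296) = 34080/10854 + 13289*(-1/7296) = 34080*(1/10854) - 13289/7296 = 5680/1809 - 13289/7296 = 5800493/4399488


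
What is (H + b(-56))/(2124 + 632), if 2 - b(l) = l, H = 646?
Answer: 176/689 ≈ 0.25544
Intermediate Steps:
b(l) = 2 - l
(H + b(-56))/(2124 + 632) = (646 + (2 - 1*(-56)))/(2124 + 632) = (646 + (2 + 56))/2756 = (646 + 58)*(1/2756) = 704*(1/2756) = 176/689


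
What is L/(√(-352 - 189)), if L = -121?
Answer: 121*I*√541/541 ≈ 5.2022*I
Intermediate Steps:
L/(√(-352 - 189)) = -121/√(-352 - 189) = -121*(-I*√541/541) = -(-121)*I*√541/541 = 121*I*√541/541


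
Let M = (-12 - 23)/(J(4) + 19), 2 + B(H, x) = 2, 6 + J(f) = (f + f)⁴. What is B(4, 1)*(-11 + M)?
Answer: 0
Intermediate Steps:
J(f) = -6 + 16*f⁴ (J(f) = -6 + (f + f)⁴ = -6 + (2*f)⁴ = -6 + 16*f⁴)
B(H, x) = 0 (B(H, x) = -2 + 2 = 0)
M = -5/587 (M = (-12 - 23)/((-6 + 16*4⁴) + 19) = -35/((-6 + 16*256) + 19) = -35/((-6 + 4096) + 19) = -35/(4090 + 19) = -35/4109 = -35*1/4109 = -5/587 ≈ -0.0085179)
B(4, 1)*(-11 + M) = 0*(-11 - 5/587) = 0*(-6462/587) = 0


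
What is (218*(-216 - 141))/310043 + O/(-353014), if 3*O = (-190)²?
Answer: -46806777496/164174279403 ≈ -0.28510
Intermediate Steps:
O = 36100/3 (O = (⅓)*(-190)² = (⅓)*36100 = 36100/3 ≈ 12033.)
(218*(-216 - 141))/310043 + O/(-353014) = (218*(-216 - 141))/310043 + (36100/3)/(-353014) = (218*(-357))*(1/310043) + (36100/3)*(-1/353014) = -77826*1/310043 - 18050/529521 = -77826/310043 - 18050/529521 = -46806777496/164174279403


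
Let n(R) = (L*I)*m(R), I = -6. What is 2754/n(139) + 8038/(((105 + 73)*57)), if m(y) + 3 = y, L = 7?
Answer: 88093/284088 ≈ 0.31009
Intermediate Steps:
m(y) = -3 + y
n(R) = 126 - 42*R (n(R) = (7*(-6))*(-3 + R) = -42*(-3 + R) = 126 - 42*R)
2754/n(139) + 8038/(((105 + 73)*57)) = 2754/(126 - 42*139) + 8038/(((105 + 73)*57)) = 2754/(126 - 5838) + 8038/((178*57)) = 2754/(-5712) + 8038/10146 = 2754*(-1/5712) + 8038*(1/10146) = -27/56 + 4019/5073 = 88093/284088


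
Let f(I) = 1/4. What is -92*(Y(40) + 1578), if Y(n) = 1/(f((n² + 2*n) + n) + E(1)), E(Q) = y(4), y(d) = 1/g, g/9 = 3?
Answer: -4510392/31 ≈ -1.4550e+5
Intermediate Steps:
g = 27 (g = 9*3 = 27)
y(d) = 1/27
f(I) = ¼
E(Q) = 1/27
Y(n) = 108/31 (Y(n) = 1/(¼ + 1/27) = 1/(31/108) = 108/31)
-92*(Y(40) + 1578) = -92*(108/31 + 1578) = -92*49026/31 = -4510392/31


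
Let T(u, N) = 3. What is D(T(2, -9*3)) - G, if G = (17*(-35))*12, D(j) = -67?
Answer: 7073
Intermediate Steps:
G = -7140 (G = -595*12 = -7140)
D(T(2, -9*3)) - G = -67 - 1*(-7140) = -67 + 7140 = 7073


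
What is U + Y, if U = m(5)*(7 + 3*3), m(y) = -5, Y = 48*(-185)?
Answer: -8960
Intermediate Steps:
Y = -8880
U = -80 (U = -5*(7 + 3*3) = -5*(7 + 9) = -5*16 = -80)
U + Y = -80 - 8880 = -8960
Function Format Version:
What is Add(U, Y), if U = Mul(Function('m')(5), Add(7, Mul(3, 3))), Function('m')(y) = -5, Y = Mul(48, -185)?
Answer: -8960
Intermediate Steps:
Y = -8880
U = -80 (U = Mul(-5, Add(7, Mul(3, 3))) = Mul(-5, Add(7, 9)) = Mul(-5, 16) = -80)
Add(U, Y) = Add(-80, -8880) = -8960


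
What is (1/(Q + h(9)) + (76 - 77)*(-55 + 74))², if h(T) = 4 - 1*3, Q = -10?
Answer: 29584/81 ≈ 365.23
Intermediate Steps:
h(T) = 1 (h(T) = 4 - 3 = 1)
(1/(Q + h(9)) + (76 - 77)*(-55 + 74))² = (1/(-10 + 1) + (76 - 77)*(-55 + 74))² = (1/(-9) - 1*19)² = (-⅑ - 19)² = (-172/9)² = 29584/81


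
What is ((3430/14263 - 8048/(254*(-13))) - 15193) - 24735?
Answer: -940169991422/23548213 ≈ -39925.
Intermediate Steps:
((3430/14263 - 8048/(254*(-13))) - 15193) - 24735 = ((3430*(1/14263) - 8048/(-3302)) - 15193) - 24735 = ((3430/14263 - 8048*(-1/3302)) - 15193) - 24735 = ((3430/14263 + 4024/1651) - 15193) - 24735 = (63057242/23548213 - 15193) - 24735 = -357704942867/23548213 - 24735 = -940169991422/23548213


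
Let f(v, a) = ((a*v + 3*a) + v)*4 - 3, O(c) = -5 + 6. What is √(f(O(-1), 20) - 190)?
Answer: √131 ≈ 11.446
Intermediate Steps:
O(c) = 1
f(v, a) = -3 + 4*v + 12*a + 4*a*v (f(v, a) = ((3*a + a*v) + v)*4 - 3 = (v + 3*a + a*v)*4 - 3 = (4*v + 12*a + 4*a*v) - 3 = -3 + 4*v + 12*a + 4*a*v)
√(f(O(-1), 20) - 190) = √((-3 + 4*1 + 12*20 + 4*20*1) - 190) = √((-3 + 4 + 240 + 80) - 190) = √(321 - 190) = √131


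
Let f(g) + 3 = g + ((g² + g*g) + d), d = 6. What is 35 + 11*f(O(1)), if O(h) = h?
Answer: 101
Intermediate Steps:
f(g) = 3 + g + 2*g² (f(g) = -3 + (g + ((g² + g*g) + 6)) = -3 + (g + ((g² + g²) + 6)) = -3 + (g + (2*g² + 6)) = -3 + (g + (6 + 2*g²)) = -3 + (6 + g + 2*g²) = 3 + g + 2*g²)
35 + 11*f(O(1)) = 35 + 11*(3 + 1 + 2*1²) = 35 + 11*(3 + 1 + 2*1) = 35 + 11*(3 + 1 + 2) = 35 + 11*6 = 35 + 66 = 101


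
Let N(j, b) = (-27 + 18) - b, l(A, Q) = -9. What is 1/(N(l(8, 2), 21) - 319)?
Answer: -1/349 ≈ -0.0028653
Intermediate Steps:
N(j, b) = -9 - b
1/(N(l(8, 2), 21) - 319) = 1/((-9 - 1*21) - 319) = 1/((-9 - 21) - 319) = 1/(-30 - 319) = 1/(-349) = -1/349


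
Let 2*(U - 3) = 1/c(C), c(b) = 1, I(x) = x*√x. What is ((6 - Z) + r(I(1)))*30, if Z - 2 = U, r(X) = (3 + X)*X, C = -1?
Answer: 135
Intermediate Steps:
I(x) = x^(3/2)
r(X) = X*(3 + X)
U = 7/2 (U = 3 + (½)/1 = 3 + (½)*1 = 3 + ½ = 7/2 ≈ 3.5000)
Z = 11/2 (Z = 2 + 7/2 = 11/2 ≈ 5.5000)
((6 - Z) + r(I(1)))*30 = ((6 - 1*11/2) + 1^(3/2)*(3 + 1^(3/2)))*30 = ((6 - 11/2) + 1*(3 + 1))*30 = (½ + 1*4)*30 = (½ + 4)*30 = (9/2)*30 = 135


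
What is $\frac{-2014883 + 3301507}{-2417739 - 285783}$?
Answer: $- \frac{643312}{1351761} \approx -0.47591$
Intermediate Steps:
$\frac{-2014883 + 3301507}{-2417739 - 285783} = \frac{1286624}{-2703522} = 1286624 \left(- \frac{1}{2703522}\right) = - \frac{643312}{1351761}$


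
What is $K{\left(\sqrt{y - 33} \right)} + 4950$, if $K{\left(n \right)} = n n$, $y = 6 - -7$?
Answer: $4930$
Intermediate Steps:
$y = 13$ ($y = 6 + 7 = 13$)
$K{\left(n \right)} = n^{2}$
$K{\left(\sqrt{y - 33} \right)} + 4950 = \left(\sqrt{13 - 33}\right)^{2} + 4950 = \left(\sqrt{-20}\right)^{2} + 4950 = \left(2 i \sqrt{5}\right)^{2} + 4950 = -20 + 4950 = 4930$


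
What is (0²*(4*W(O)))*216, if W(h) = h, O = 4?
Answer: 0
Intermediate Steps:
(0²*(4*W(O)))*216 = (0²*(4*4))*216 = (0*16)*216 = 0*216 = 0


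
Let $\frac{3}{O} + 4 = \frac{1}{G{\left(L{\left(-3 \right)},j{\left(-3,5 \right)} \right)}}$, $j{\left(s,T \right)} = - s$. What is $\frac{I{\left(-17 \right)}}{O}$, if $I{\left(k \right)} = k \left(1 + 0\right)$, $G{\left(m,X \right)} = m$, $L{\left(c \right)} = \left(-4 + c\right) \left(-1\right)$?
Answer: $\frac{153}{7} \approx 21.857$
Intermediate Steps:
$L{\left(c \right)} = 4 - c$
$I{\left(k \right)} = k$ ($I{\left(k \right)} = k 1 = k$)
$O = - \frac{7}{9}$ ($O = \frac{3}{-4 + \frac{1}{4 - -3}} = \frac{3}{-4 + \frac{1}{4 + 3}} = \frac{3}{-4 + \frac{1}{7}} = \frac{3}{- \frac{27}{7}} = 3 \left(- \frac{7}{27}\right) = - \frac{7}{9} \approx -0.77778$)
$\frac{I{\left(-17 \right)}}{O} = - \frac{17}{- \frac{7}{9}} = \left(-17\right) \left(- \frac{9}{7}\right) = \frac{153}{7}$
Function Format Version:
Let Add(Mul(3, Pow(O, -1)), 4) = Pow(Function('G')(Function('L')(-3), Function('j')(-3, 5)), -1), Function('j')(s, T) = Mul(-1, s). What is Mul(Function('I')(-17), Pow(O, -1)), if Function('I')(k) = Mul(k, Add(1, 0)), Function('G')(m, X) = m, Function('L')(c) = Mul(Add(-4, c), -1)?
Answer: Rational(153, 7) ≈ 21.857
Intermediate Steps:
Function('L')(c) = Add(4, Mul(-1, c))
Function('I')(k) = k (Function('I')(k) = Mul(k, 1) = k)
O = Rational(-7, 9) (O = Mul(3, Pow(Add(-4, Pow(Add(4, Mul(-1, -3)), -1)), -1)) = Mul(3, Pow(Add(-4, Pow(Add(4, 3), -1)), -1)) = Mul(3, Pow(Add(-4, Pow(7, -1)), -1)) = Mul(3, Pow(Add(-4, Rational(1, 7)), -1)) = Mul(3, Pow(Rational(-27, 7), -1)) = Mul(3, Rational(-7, 27)) = Rational(-7, 9) ≈ -0.77778)
Mul(Function('I')(-17), Pow(O, -1)) = Mul(-17, Pow(Rational(-7, 9), -1)) = Mul(-17, Rational(-9, 7)) = Rational(153, 7)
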